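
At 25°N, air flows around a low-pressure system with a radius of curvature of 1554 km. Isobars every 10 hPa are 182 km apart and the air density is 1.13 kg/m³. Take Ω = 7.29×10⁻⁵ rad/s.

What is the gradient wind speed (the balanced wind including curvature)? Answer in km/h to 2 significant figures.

Coriolis parameter at 25°N:
f = 2Ω sin φ = 2 × 7.29×10⁻⁵ × sin 25° = 6.16×10⁻⁵ s⁻¹
Pressure gradient: |∂P/∂n| = 1000 Pa / 182000 m = 5.49×10⁻³ Pa/m
Geostrophic speed: V_g = |∂P/∂n|/(fρ) = 5.49×10⁻³/(6.16×10⁻⁵ × 1.13) = 78.9 m/s
Around a low, centrifugal force acts outward with Coriolis, so pressure-gradient force balances both:
(1/ρ)|∂P/∂n| = fV + V²/R  →  V² + fR·V − fR·V_g = 0
With fR = 6.16×10⁻⁵ × 1554×10³ m = 95.8 m/s:
V = [−fR + √((fR)² + 4 fR V_g)]/2 = [−95.8 + √(95.8² + 4×95.8×78.9)]/2 = 51.4 m/s
Subgeostrophic (V < V_g = 78.9 m/s), as expected around a low.
Converting: 51.4 m/s × 3.6 = 180 km/h

180 km/h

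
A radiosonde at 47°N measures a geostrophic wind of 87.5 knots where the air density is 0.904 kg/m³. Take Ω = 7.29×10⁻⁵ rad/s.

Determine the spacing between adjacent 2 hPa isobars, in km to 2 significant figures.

46 km

Coriolis parameter at 47°N:
f = 2Ω sin φ = 2 × 7.29×10⁻⁵ × sin 47° = 1.07×10⁻⁴ s⁻¹
Wind speed in SI: 87.5 knots = 45.0 m/s
Geostrophic balance rearranged: |∂P/∂n| = f ρ V_g
|∂P/∂n| = 1.07×10⁻⁴ × 0.904 × 45.0 = 4.34×10⁻³ Pa/m
Isobar spacing: Δn = ΔP/|∂P/∂n| = 200 Pa / 4.34×10⁻³ Pa/m = 46093 m ≈ 46 km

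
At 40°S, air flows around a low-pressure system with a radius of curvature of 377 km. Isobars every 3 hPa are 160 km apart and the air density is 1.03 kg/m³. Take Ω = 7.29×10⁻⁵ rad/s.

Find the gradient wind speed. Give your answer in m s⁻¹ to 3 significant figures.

13.9 m s⁻¹

Coriolis parameter at 40°S:
f = 2Ω sin φ = 2 × 7.29×10⁻⁵ × sin 40° = 9.37×10⁻⁵ s⁻¹
Pressure gradient: |∂P/∂n| = 300 Pa / 160000 m = 1.88×10⁻³ Pa/m
Geostrophic speed: V_g = |∂P/∂n|/(fρ) = 1.88×10⁻³/(9.37×10⁻⁵ × 1.03) = 19.4 m/s
Around a low, centrifugal force acts outward with Coriolis, so pressure-gradient force balances both:
(1/ρ)|∂P/∂n| = fV + V²/R  →  V² + fR·V − fR·V_g = 0
With fR = 9.37×10⁻⁵ × 377×10³ m = 35.3 m/s:
V = [−fR + √((fR)² + 4 fR V_g)]/2 = [−35.3 + √(35.3² + 4×35.3×19.4)]/2 = 13.9 m/s
Subgeostrophic (V < V_g = 19.4 m/s), as expected around a low.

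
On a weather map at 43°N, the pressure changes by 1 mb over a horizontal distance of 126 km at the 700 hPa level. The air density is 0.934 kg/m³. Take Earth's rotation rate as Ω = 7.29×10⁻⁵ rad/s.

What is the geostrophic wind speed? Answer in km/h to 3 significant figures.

30.8 km/h

Coriolis parameter at 43°N:
f = 2Ω sin φ = 2 × 7.29×10⁻⁵ × sin 43° = 9.94×10⁻⁵ s⁻¹
Pressure gradient: |∂P/∂n| = 100 Pa / 126000 m = 7.94×10⁻⁴ Pa/m
Geostrophic balance (pressure-gradient force = Coriolis force):
V_g = (1/(fρ)) |∂P/∂n| = 7.94×10⁻⁴ / (9.94×10⁻⁵ × 0.934) = 8.55 m/s
Converting: 8.55 m/s × 3.6 = 30.8 km/h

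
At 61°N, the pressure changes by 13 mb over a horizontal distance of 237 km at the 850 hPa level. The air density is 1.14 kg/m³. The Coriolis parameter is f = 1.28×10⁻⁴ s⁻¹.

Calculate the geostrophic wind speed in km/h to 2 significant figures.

140 km/h

Pressure gradient: |∂P/∂n| = 1300 Pa / 237000 m = 5.49×10⁻³ Pa/m
Geostrophic balance (pressure-gradient force = Coriolis force):
V_g = (1/(fρ)) |∂P/∂n| = 5.49×10⁻³ / (1.28×10⁻⁴ × 1.14) = 37.6 m/s
Converting: 37.6 m/s × 3.6 = 140 km/h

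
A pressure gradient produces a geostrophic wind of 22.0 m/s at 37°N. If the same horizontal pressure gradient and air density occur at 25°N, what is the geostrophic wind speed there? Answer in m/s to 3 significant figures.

31.3 m/s

With the same pressure gradient and density, V_g ∝ 1/f ∝ 1/sin φ.
V₂ = V₁ · sin φ₁ / sin φ₂ = 22.0 × sin 37° / sin 25°
V₂ = 22.0 × 0.6018/0.4226 = 31.3 m/s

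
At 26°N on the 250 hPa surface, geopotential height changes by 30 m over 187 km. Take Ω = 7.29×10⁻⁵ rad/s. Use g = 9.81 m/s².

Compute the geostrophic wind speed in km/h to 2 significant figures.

Coriolis parameter at 26°N:
f = 2Ω sin φ = 2 × 7.29×10⁻⁵ × sin 26° = 6.39×10⁻⁵ s⁻¹
Height gradient: |∂Z/∂n| = 30 m / 187000 m = 1.60×10⁻⁴
On a pressure surface, geostrophic balance gives V_g = (g/f)|∂Z/∂n|:
V_g = 9.81 × 1.60×10⁻⁴ / 6.39×10⁻⁵ = 24.6 m/s
Converting: 24.6 m/s × 3.6 = 89 km/h

89 km/h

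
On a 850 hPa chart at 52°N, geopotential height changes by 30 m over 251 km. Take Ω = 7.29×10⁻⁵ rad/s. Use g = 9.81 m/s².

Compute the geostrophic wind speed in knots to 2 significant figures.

20 knots

Coriolis parameter at 52°N:
f = 2Ω sin φ = 2 × 7.29×10⁻⁵ × sin 52° = 1.15×10⁻⁴ s⁻¹
Height gradient: |∂Z/∂n| = 30 m / 251000 m = 1.20×10⁻⁴
On a pressure surface, geostrophic balance gives V_g = (g/f)|∂Z/∂n|:
V_g = 9.81 × 1.20×10⁻⁴ / 1.15×10⁻⁴ = 10.2 m/s
Converting: 10.2 m/s × 1.944 = 20 knots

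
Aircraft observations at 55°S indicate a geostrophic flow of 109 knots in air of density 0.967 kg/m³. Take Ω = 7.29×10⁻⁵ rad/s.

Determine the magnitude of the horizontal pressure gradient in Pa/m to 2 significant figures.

Coriolis parameter at 55°S:
f = 2Ω sin φ = 2 × 7.29×10⁻⁵ × sin 55° = 1.19×10⁻⁴ s⁻¹
Wind speed in SI: 109 knots = 56.1 m/s
Geostrophic balance rearranged: |∂P/∂n| = f ρ V_g
|∂P/∂n| = 1.19×10⁻⁴ × 0.967 × 56.1 = 6.48×10⁻³ Pa/m

6.5×10⁻³ Pa/m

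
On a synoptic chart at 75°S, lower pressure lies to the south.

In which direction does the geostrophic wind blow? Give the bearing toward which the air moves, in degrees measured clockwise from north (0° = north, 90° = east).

The pressure-gradient force points toward the south (bearing 180°).
Geostrophic balance: in the Southern Hemisphere the Coriolis force deflects motion to the left, so the geostrophic wind blows 90° to the left of the pressure-gradient force (low pressure on the right).
Rotating 180° by 90° counterclockwise gives 090° — the wind blows toward the east.

090°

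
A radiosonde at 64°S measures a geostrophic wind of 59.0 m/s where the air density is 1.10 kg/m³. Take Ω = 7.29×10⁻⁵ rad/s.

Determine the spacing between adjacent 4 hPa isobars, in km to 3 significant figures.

Coriolis parameter at 64°S:
f = 2Ω sin φ = 2 × 7.29×10⁻⁵ × sin 64° = 1.31×10⁻⁴ s⁻¹
Geostrophic balance rearranged: |∂P/∂n| = f ρ V_g
|∂P/∂n| = 1.31×10⁻⁴ × 1.10 × 59.0 = 8.50×10⁻³ Pa/m
Isobar spacing: Δn = ΔP/|∂P/∂n| = 400 Pa / 8.50×10⁻³ Pa/m = 47032 m ≈ 47.0 km

47.0 km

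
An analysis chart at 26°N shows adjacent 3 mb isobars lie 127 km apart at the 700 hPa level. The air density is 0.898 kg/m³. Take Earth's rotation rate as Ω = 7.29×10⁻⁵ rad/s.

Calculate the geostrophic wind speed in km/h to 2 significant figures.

150 km/h

Coriolis parameter at 26°N:
f = 2Ω sin φ = 2 × 7.29×10⁻⁵ × sin 26° = 6.39×10⁻⁵ s⁻¹
Pressure gradient: |∂P/∂n| = 300 Pa / 127000 m = 2.36×10⁻³ Pa/m
Geostrophic balance (pressure-gradient force = Coriolis force):
V_g = (1/(fρ)) |∂P/∂n| = 2.36×10⁻³ / (6.39×10⁻⁵ × 0.898) = 41.2 m/s
Converting: 41.2 m/s × 3.6 = 150 km/h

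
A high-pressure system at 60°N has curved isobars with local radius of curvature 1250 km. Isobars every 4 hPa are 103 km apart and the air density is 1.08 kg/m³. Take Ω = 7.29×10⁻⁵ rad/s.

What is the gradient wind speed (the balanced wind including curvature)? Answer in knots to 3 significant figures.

72.5 knots

Coriolis parameter at 60°N:
f = 2Ω sin φ = 2 × 7.29×10⁻⁵ × sin 60° = 1.26×10⁻⁴ s⁻¹
Pressure gradient: |∂P/∂n| = 400 Pa / 103000 m = 3.88×10⁻³ Pa/m
Geostrophic speed: V_g = |∂P/∂n|/(fρ) = 3.88×10⁻³/(1.26×10⁻⁴ × 1.08) = 28.5 m/s
Around a high, pressure-gradient force acts outward with centrifugal, so Coriolis balances both:
fV = (1/ρ)|∂P/∂n| + V²/R  →  V² − fR·V + fR·V_g = 0
With fR = 1.26×10⁻⁴ × 1250×10³ m = 158 m/s:
V = [fR − √((fR)² − 4 fR V_g)]/2 = [158 − √(158² − 4×158×28.5)]/2 = 37.3 m/s
Supergeostrophic (V > V_g = 28.5 m/s), as expected around a high.
Converting: 37.3 m/s × 1.944 = 72.5 knots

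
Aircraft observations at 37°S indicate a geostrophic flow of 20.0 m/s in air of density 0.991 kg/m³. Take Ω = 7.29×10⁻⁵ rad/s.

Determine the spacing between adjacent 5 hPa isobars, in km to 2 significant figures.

Coriolis parameter at 37°S:
f = 2Ω sin φ = 2 × 7.29×10⁻⁵ × sin 37° = 8.77×10⁻⁵ s⁻¹
Geostrophic balance rearranged: |∂P/∂n| = f ρ V_g
|∂P/∂n| = 8.77×10⁻⁵ × 0.991 × 20.0 = 1.74×10⁻³ Pa/m
Isobar spacing: Δn = ΔP/|∂P/∂n| = 500 Pa / 1.74×10⁻³ Pa/m = 287505 m ≈ 290 km

290 km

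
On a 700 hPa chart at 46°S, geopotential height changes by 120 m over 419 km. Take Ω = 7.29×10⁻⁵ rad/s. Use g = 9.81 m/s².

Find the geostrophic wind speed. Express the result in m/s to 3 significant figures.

Coriolis parameter at 46°S:
f = 2Ω sin φ = 2 × 7.29×10⁻⁵ × sin 46° = 1.05×10⁻⁴ s⁻¹
Height gradient: |∂Z/∂n| = 120 m / 419000 m = 2.86×10⁻⁴
On a pressure surface, geostrophic balance gives V_g = (g/f)|∂Z/∂n|:
V_g = 9.81 × 2.86×10⁻⁴ / 1.05×10⁻⁴ = 26.8 m/s

26.8 m/s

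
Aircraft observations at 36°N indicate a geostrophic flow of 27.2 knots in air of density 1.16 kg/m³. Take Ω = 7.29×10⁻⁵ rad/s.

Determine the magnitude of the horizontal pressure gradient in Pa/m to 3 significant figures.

1.39×10⁻³ Pa/m

Coriolis parameter at 36°N:
f = 2Ω sin φ = 2 × 7.29×10⁻⁵ × sin 36° = 8.57×10⁻⁵ s⁻¹
Wind speed in SI: 27.2 knots = 14.0 m/s
Geostrophic balance rearranged: |∂P/∂n| = f ρ V_g
|∂P/∂n| = 8.57×10⁻⁵ × 1.16 × 14.0 = 1.39×10⁻³ Pa/m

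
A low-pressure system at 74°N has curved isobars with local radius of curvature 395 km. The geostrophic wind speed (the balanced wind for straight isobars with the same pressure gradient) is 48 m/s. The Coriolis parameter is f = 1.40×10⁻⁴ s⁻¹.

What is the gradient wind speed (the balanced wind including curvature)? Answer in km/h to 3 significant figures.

111 km/h

Around a low, centrifugal force acts outward with Coriolis, so pressure-gradient force balances both:
(1/ρ)|∂P/∂n| = fV + V²/R  →  V² + fR·V − fR·V_g = 0
With fR = 1.40×10⁻⁴ × 395×10³ m = 55.3 m/s:
V = [−fR + √((fR)² + 4 fR V_g)]/2 = [−55.3 + √(55.3² + 4×55.3×48)]/2 = 30.8 m/s
Subgeostrophic (V < V_g = 48 m/s), as expected around a low.
Converting: 30.8 m/s × 3.6 = 111 km/h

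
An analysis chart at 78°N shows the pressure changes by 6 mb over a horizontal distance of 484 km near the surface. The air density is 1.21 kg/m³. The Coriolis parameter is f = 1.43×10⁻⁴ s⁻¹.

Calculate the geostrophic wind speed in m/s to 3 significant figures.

7.16 m/s

Pressure gradient: |∂P/∂n| = 600 Pa / 484000 m = 1.24×10⁻³ Pa/m
Geostrophic balance (pressure-gradient force = Coriolis force):
V_g = (1/(fρ)) |∂P/∂n| = 1.24×10⁻³ / (1.43×10⁻⁴ × 1.21) = 7.16 m/s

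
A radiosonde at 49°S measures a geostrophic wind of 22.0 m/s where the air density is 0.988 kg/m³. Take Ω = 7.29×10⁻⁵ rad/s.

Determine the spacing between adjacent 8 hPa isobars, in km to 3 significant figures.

Coriolis parameter at 49°S:
f = 2Ω sin φ = 2 × 7.29×10⁻⁵ × sin 49° = 1.10×10⁻⁴ s⁻¹
Geostrophic balance rearranged: |∂P/∂n| = f ρ V_g
|∂P/∂n| = 1.10×10⁻⁴ × 0.988 × 22.0 = 2.39×10⁻³ Pa/m
Isobar spacing: Δn = ΔP/|∂P/∂n| = 800 Pa / 2.39×10⁻³ Pa/m = 334482 m ≈ 334 km

334 km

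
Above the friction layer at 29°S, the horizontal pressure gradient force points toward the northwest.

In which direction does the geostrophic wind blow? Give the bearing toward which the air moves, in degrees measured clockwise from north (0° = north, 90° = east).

The pressure-gradient force points toward the northwest (bearing 315°).
Geostrophic balance: in the Southern Hemisphere the Coriolis force deflects motion to the left, so the geostrophic wind blows 90° to the left of the pressure-gradient force (low pressure on the right).
Rotating 315° by 90° counterclockwise gives 225° — the wind blows toward the southwest.

225°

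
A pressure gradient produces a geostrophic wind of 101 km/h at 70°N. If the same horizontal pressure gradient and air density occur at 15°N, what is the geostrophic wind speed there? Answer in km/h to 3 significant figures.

With the same pressure gradient and density, V_g ∝ 1/f ∝ 1/sin φ.
V₂ = V₁ · sin φ₁ / sin φ₂ = 101 × sin 70° / sin 15°
V₂ = 101 × 0.9397/0.2588 = 367 km/h

367 km/h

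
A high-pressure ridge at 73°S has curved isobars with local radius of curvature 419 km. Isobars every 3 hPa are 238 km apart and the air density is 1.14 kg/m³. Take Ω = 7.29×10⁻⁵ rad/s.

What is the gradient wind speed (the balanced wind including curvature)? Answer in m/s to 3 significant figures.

9.46 m/s

Coriolis parameter at 73°S:
f = 2Ω sin φ = 2 × 7.29×10⁻⁵ × sin 73° = 1.39×10⁻⁴ s⁻¹
Pressure gradient: |∂P/∂n| = 300 Pa / 238000 m = 1.26×10⁻³ Pa/m
Geostrophic speed: V_g = |∂P/∂n|/(fρ) = 1.26×10⁻³/(1.39×10⁻⁴ × 1.14) = 7.93 m/s
Around a high, pressure-gradient force acts outward with centrifugal, so Coriolis balances both:
fV = (1/ρ)|∂P/∂n| + V²/R  →  V² − fR·V + fR·V_g = 0
With fR = 1.39×10⁻⁴ × 419×10³ m = 58.4 m/s:
V = [fR − √((fR)² − 4 fR V_g)]/2 = [58.4 − √(58.4² − 4×58.4×7.93)]/2 = 9.46 m/s
Supergeostrophic (V > V_g = 7.93 m/s), as expected around a high.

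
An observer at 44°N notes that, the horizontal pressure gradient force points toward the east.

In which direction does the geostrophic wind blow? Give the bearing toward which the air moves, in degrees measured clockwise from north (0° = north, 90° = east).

180°

The pressure-gradient force points toward the east (bearing 090°).
Geostrophic balance: in the Northern Hemisphere the Coriolis force deflects motion to the right, so the geostrophic wind blows 90° to the right of the pressure-gradient force (low pressure on the left).
Rotating 090° by 90° clockwise gives 180° — the wind blows toward the south.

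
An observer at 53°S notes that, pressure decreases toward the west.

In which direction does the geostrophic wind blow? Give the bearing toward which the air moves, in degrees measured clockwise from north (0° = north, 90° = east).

180°

The pressure-gradient force points toward the west (bearing 270°).
Geostrophic balance: in the Southern Hemisphere the Coriolis force deflects motion to the left, so the geostrophic wind blows 90° to the left of the pressure-gradient force (low pressure on the right).
Rotating 270° by 90° counterclockwise gives 180° — the wind blows toward the south.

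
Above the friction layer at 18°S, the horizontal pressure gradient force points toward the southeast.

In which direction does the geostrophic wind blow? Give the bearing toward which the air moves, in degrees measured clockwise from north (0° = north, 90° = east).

The pressure-gradient force points toward the southeast (bearing 135°).
Geostrophic balance: in the Southern Hemisphere the Coriolis force deflects motion to the left, so the geostrophic wind blows 90° to the left of the pressure-gradient force (low pressure on the right).
Rotating 135° by 90° counterclockwise gives 045° — the wind blows toward the northeast.

045°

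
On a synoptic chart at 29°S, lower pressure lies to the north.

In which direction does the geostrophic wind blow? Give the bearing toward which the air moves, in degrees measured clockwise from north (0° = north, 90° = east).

270°

The pressure-gradient force points toward the north (bearing 000°).
Geostrophic balance: in the Southern Hemisphere the Coriolis force deflects motion to the left, so the geostrophic wind blows 90° to the left of the pressure-gradient force (low pressure on the right).
Rotating 000° by 90° counterclockwise gives 270° — the wind blows toward the west.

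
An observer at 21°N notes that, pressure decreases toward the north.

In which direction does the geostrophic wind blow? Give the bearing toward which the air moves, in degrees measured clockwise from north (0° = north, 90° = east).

The pressure-gradient force points toward the north (bearing 000°).
Geostrophic balance: in the Northern Hemisphere the Coriolis force deflects motion to the right, so the geostrophic wind blows 90° to the right of the pressure-gradient force (low pressure on the left).
Rotating 000° by 90° clockwise gives 090° — the wind blows toward the east.

090°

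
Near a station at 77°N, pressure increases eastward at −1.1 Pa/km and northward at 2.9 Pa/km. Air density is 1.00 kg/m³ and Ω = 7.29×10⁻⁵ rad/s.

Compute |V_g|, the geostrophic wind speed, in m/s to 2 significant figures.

Coriolis parameter at 77°N:
f = 2Ω sin φ = 2 × 7.29×10⁻⁵ × sin 77° = 1.42×10⁻⁴ s⁻¹
Component geostrophic relations (x east, y north):
u_g = −(1/(fρ)) ∂P/∂y,  v_g = (1/(fρ)) ∂P/∂x
u_g = −(2.9×10⁻³)/(1.42×10⁻⁴ × 1.00) = −20.4 m/s;  v_g = (−1.1×10⁻³)/(1.42×10⁻⁴ × 1.00) = −7.74 m/s
|V_g| = √(u_g² + v_g²) = 21.8 m/s

22 m/s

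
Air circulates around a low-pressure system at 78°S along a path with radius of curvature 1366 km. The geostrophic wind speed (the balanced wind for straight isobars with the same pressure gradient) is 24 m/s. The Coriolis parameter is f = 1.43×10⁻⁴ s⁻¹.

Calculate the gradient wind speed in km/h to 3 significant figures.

77.8 km/h

Around a low, centrifugal force acts outward with Coriolis, so pressure-gradient force balances both:
(1/ρ)|∂P/∂n| = fV + V²/R  →  V² + fR·V − fR·V_g = 0
With fR = 1.43×10⁻⁴ × 1366×10³ m = 195 m/s:
V = [−fR + √((fR)² + 4 fR V_g)]/2 = [−195 + √(195² + 4×195×24)]/2 = 21.6 m/s
Subgeostrophic (V < V_g = 24 m/s), as expected around a low.
Converting: 21.6 m/s × 3.6 = 77.8 km/h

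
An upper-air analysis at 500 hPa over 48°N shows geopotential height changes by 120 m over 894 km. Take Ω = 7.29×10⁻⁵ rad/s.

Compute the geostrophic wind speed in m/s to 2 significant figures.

Coriolis parameter at 48°N:
f = 2Ω sin φ = 2 × 7.29×10⁻⁵ × sin 48° = 1.08×10⁻⁴ s⁻¹
Height gradient: |∂Z/∂n| = 120 m / 894000 m = 1.34×10⁻⁴
On a pressure surface, geostrophic balance gives V_g = (g/f)|∂Z/∂n|:
V_g = 9.81 × 1.34×10⁻⁴ / 1.08×10⁻⁴ = 12.2 m/s

12 m/s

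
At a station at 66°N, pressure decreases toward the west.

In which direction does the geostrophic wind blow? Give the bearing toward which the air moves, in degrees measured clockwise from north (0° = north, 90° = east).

000°

The pressure-gradient force points toward the west (bearing 270°).
Geostrophic balance: in the Northern Hemisphere the Coriolis force deflects motion to the right, so the geostrophic wind blows 90° to the right of the pressure-gradient force (low pressure on the left).
Rotating 270° by 90° clockwise gives 000° — the wind blows toward the north.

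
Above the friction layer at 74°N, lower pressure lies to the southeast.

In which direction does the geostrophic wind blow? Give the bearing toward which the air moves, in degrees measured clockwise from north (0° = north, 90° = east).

The pressure-gradient force points toward the southeast (bearing 135°).
Geostrophic balance: in the Northern Hemisphere the Coriolis force deflects motion to the right, so the geostrophic wind blows 90° to the right of the pressure-gradient force (low pressure on the left).
Rotating 135° by 90° clockwise gives 225° — the wind blows toward the southwest.

225°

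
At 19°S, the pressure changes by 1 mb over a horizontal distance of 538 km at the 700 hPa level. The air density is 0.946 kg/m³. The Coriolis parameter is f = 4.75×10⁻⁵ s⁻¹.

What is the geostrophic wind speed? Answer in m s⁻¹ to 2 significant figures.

Pressure gradient: |∂P/∂n| = 100 Pa / 538000 m = 1.86×10⁻⁴ Pa/m
Geostrophic balance (pressure-gradient force = Coriolis force):
V_g = (1/(fρ)) |∂P/∂n| = 1.86×10⁻⁴ / (4.75×10⁻⁵ × 0.946) = 4.14 m/s

4.1 m s⁻¹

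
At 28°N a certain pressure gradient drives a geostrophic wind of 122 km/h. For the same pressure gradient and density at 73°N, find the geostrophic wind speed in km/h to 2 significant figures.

60 km/h

With the same pressure gradient and density, V_g ∝ 1/f ∝ 1/sin φ.
V₂ = V₁ · sin φ₁ / sin φ₂ = 122 × sin 28° / sin 73°
V₂ = 122 × 0.4695/0.9563 = 60 km/h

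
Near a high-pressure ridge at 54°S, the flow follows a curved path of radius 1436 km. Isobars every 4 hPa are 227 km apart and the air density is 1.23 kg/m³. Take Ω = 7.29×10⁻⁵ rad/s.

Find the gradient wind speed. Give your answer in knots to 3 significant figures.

Coriolis parameter at 54°S:
f = 2Ω sin φ = 2 × 7.29×10⁻⁵ × sin 54° = 1.18×10⁻⁴ s⁻¹
Pressure gradient: |∂P/∂n| = 400 Pa / 227000 m = 1.76×10⁻³ Pa/m
Geostrophic speed: V_g = |∂P/∂n|/(fρ) = 1.76×10⁻³/(1.18×10⁻⁴ × 1.23) = 12.1 m/s
Around a high, pressure-gradient force acts outward with centrifugal, so Coriolis balances both:
fV = (1/ρ)|∂P/∂n| + V²/R  →  V² − fR·V + fR·V_g = 0
With fR = 1.18×10⁻⁴ × 1436×10³ m = 169 m/s:
V = [fR − √((fR)² − 4 fR V_g)]/2 = [169 − √(169² − 4×169×12.1)]/2 = 13.2 m/s
Supergeostrophic (V > V_g = 12.1 m/s), as expected around a high.
Converting: 13.2 m/s × 1.944 = 25.6 knots

25.6 knots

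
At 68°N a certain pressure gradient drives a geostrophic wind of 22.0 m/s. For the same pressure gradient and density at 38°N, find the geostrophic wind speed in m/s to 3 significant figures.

With the same pressure gradient and density, V_g ∝ 1/f ∝ 1/sin φ.
V₂ = V₁ · sin φ₁ / sin φ₂ = 22.0 × sin 68° / sin 38°
V₂ = 22.0 × 0.9272/0.6157 = 33.1 m/s

33.1 m/s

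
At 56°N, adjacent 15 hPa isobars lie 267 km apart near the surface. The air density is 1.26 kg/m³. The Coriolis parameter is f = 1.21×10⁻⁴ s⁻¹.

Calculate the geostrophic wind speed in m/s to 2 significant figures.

Pressure gradient: |∂P/∂n| = 1500 Pa / 267000 m = 5.62×10⁻³ Pa/m
Geostrophic balance (pressure-gradient force = Coriolis force):
V_g = (1/(fρ)) |∂P/∂n| = 5.62×10⁻³ / (1.21×10⁻⁴ × 1.26) = 36.8 m/s

37 m/s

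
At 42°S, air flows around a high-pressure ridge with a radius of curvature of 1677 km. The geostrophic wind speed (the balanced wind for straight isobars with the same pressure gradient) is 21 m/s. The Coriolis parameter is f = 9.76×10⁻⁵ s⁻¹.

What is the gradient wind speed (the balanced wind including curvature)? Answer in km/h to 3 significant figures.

Around a high, pressure-gradient force acts outward with centrifugal, so Coriolis balances both:
fV = (1/ρ)|∂P/∂n| + V²/R  →  V² − fR·V + fR·V_g = 0
With fR = 9.76×10⁻⁵ × 1677×10³ m = 164 m/s:
V = [fR − √((fR)² − 4 fR V_g)]/2 = [164 − √(164² − 4×164×21)]/2 = 24.7 m/s
Supergeostrophic (V > V_g = 21 m/s), as expected around a high.
Converting: 24.7 m/s × 3.6 = 89.1 km/h

89.1 km/h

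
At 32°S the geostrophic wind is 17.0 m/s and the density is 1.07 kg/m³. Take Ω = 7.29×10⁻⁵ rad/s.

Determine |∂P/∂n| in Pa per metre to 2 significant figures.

1.4×10⁻³ Pa/m

Coriolis parameter at 32°S:
f = 2Ω sin φ = 2 × 7.29×10⁻⁵ × sin 32° = 7.73×10⁻⁵ s⁻¹
Geostrophic balance rearranged: |∂P/∂n| = f ρ V_g
|∂P/∂n| = 7.73×10⁻⁵ × 1.07 × 17.0 = 1.41×10⁻³ Pa/m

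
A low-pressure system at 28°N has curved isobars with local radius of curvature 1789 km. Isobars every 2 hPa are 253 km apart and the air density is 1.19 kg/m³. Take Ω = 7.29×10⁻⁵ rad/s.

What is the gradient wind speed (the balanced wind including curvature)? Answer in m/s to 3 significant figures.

Coriolis parameter at 28°N:
f = 2Ω sin φ = 2 × 7.29×10⁻⁵ × sin 28° = 6.84×10⁻⁵ s⁻¹
Pressure gradient: |∂P/∂n| = 200 Pa / 253000 m = 7.91×10⁻⁴ Pa/m
Geostrophic speed: V_g = |∂P/∂n|/(fρ) = 7.91×10⁻⁴/(6.84×10⁻⁵ × 1.19) = 9.71 m/s
Around a low, centrifugal force acts outward with Coriolis, so pressure-gradient force balances both:
(1/ρ)|∂P/∂n| = fV + V²/R  →  V² + fR·V − fR·V_g = 0
With fR = 6.84×10⁻⁵ × 1789×10³ m = 122 m/s:
V = [−fR + √((fR)² + 4 fR V_g)]/2 = [−122 + √(122² + 4×122×9.71)]/2 = 9.04 m/s
Subgeostrophic (V < V_g = 9.71 m/s), as expected around a low.

9.04 m/s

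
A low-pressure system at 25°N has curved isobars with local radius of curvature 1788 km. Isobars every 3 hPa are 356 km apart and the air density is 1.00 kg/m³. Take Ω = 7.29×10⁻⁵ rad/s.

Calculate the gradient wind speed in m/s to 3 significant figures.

12.3 m/s

Coriolis parameter at 25°N:
f = 2Ω sin φ = 2 × 7.29×10⁻⁵ × sin 25° = 6.16×10⁻⁵ s⁻¹
Pressure gradient: |∂P/∂n| = 300 Pa / 356000 m = 8.43×10⁻⁴ Pa/m
Geostrophic speed: V_g = |∂P/∂n|/(fρ) = 8.43×10⁻⁴/(6.16×10⁻⁵ × 1.00) = 13.7 m/s
Around a low, centrifugal force acts outward with Coriolis, so pressure-gradient force balances both:
(1/ρ)|∂P/∂n| = fV + V²/R  →  V² + fR·V − fR·V_g = 0
With fR = 6.16×10⁻⁵ × 1788×10³ m = 110 m/s:
V = [−fR + √((fR)² + 4 fR V_g)]/2 = [−110 + √(110² + 4×110×13.7)]/2 = 12.3 m/s
Subgeostrophic (V < V_g = 13.7 m/s), as expected around a low.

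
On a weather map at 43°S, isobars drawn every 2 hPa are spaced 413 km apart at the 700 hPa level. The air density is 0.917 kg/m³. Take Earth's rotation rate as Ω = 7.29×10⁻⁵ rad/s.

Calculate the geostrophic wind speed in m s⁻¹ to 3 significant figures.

Coriolis parameter at 43°S:
f = 2Ω sin φ = 2 × 7.29×10⁻⁵ × sin 43° = 9.94×10⁻⁵ s⁻¹
Pressure gradient: |∂P/∂n| = 200 Pa / 413000 m = 4.84×10⁻⁴ Pa/m
Geostrophic balance (pressure-gradient force = Coriolis force):
V_g = (1/(fρ)) |∂P/∂n| = 4.84×10⁻⁴ / (9.94×10⁻⁵ × 0.917) = 5.31 m/s

5.31 m s⁻¹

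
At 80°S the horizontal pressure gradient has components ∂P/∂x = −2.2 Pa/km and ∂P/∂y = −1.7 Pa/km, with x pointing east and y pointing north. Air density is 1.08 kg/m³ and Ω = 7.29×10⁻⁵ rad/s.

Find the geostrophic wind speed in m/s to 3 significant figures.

17.9 m/s

Coriolis parameter at 80°S:
f = 2Ω sin φ = 2 × 7.29×10⁻⁵ × sin 80° = 1.44×10⁻⁴ s⁻¹
In the Southern Hemisphere f is negative: f = −1.44×10⁻⁴ s⁻¹.
Component geostrophic relations (x east, y north):
u_g = −(1/(fρ)) ∂P/∂y,  v_g = (1/(fρ)) ∂P/∂x
u_g = −(−1.7×10⁻³)/(−1.44×10⁻⁴ × 1.08) = −11.0 m/s;  v_g = (−2.2×10⁻³)/(−1.44×10⁻⁴ × 1.08) = 14.2 m/s
|V_g| = √(u_g² + v_g²) = 17.9 m/s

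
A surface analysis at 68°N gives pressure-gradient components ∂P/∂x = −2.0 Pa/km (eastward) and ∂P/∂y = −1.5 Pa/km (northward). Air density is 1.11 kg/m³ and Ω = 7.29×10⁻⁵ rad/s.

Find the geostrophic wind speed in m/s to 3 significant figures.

Coriolis parameter at 68°N:
f = 2Ω sin φ = 2 × 7.29×10⁻⁵ × sin 68° = 1.35×10⁻⁴ s⁻¹
Component geostrophic relations (x east, y north):
u_g = −(1/(fρ)) ∂P/∂y,  v_g = (1/(fρ)) ∂P/∂x
u_g = −(−1.5×10⁻³)/(1.35×10⁻⁴ × 1.11) = 10.00 m/s;  v_g = (−2.0×10⁻³)/(1.35×10⁻⁴ × 1.11) = −13.3 m/s
|V_g| = √(u_g² + v_g²) = 16.7 m/s

16.7 m/s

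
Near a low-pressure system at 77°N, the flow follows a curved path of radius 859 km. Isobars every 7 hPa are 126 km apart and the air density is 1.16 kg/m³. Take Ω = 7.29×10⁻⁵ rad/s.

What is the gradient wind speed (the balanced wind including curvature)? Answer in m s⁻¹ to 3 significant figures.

Coriolis parameter at 77°N:
f = 2Ω sin φ = 2 × 7.29×10⁻⁵ × sin 77° = 1.42×10⁻⁴ s⁻¹
Pressure gradient: |∂P/∂n| = 700 Pa / 126000 m = 5.56×10⁻³ Pa/m
Geostrophic speed: V_g = |∂P/∂n|/(fρ) = 5.56×10⁻³/(1.42×10⁻⁴ × 1.16) = 33.7 m/s
Around a low, centrifugal force acts outward with Coriolis, so pressure-gradient force balances both:
(1/ρ)|∂P/∂n| = fV + V²/R  →  V² + fR·V − fR·V_g = 0
With fR = 1.42×10⁻⁴ × 859×10³ m = 122 m/s:
V = [−fR + √((fR)² + 4 fR V_g)]/2 = [−122 + √(122² + 4×122×33.7)]/2 = 27.5 m/s
Subgeostrophic (V < V_g = 33.7 m/s), as expected around a low.

27.5 m s⁻¹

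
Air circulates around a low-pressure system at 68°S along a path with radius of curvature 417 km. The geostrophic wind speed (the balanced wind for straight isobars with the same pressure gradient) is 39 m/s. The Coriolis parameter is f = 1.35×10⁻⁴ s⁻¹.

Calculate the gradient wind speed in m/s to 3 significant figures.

26.5 m/s

Around a low, centrifugal force acts outward with Coriolis, so pressure-gradient force balances both:
(1/ρ)|∂P/∂n| = fV + V²/R  →  V² + fR·V − fR·V_g = 0
With fR = 1.35×10⁻⁴ × 417×10³ m = 56.3 m/s:
V = [−fR + √((fR)² + 4 fR V_g)]/2 = [−56.3 + √(56.3² + 4×56.3×39)]/2 = 26.5 m/s
Subgeostrophic (V < V_g = 39 m/s), as expected around a low.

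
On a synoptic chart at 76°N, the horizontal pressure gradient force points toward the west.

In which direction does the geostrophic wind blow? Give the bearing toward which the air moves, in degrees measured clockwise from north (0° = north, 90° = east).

000°

The pressure-gradient force points toward the west (bearing 270°).
Geostrophic balance: in the Northern Hemisphere the Coriolis force deflects motion to the right, so the geostrophic wind blows 90° to the right of the pressure-gradient force (low pressure on the left).
Rotating 270° by 90° clockwise gives 000° — the wind blows toward the north.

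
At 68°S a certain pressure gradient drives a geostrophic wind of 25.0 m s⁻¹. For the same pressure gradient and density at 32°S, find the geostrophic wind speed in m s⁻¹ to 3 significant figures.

43.7 m s⁻¹

With the same pressure gradient and density, V_g ∝ 1/f ∝ 1/sin φ.
V₂ = V₁ · sin φ₁ / sin φ₂ = 25.0 × sin 68° / sin 32°
V₂ = 25.0 × 0.9272/0.5299 = 43.7 m s⁻¹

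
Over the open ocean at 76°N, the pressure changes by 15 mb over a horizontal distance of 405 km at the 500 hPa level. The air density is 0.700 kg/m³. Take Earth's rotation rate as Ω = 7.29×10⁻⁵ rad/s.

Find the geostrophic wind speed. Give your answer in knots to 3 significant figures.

Coriolis parameter at 76°N:
f = 2Ω sin φ = 2 × 7.29×10⁻⁵ × sin 76° = 1.41×10⁻⁴ s⁻¹
Pressure gradient: |∂P/∂n| = 1500 Pa / 405000 m = 3.70×10⁻³ Pa/m
Geostrophic balance (pressure-gradient force = Coriolis force):
V_g = (1/(fρ)) |∂P/∂n| = 3.70×10⁻³ / (1.41×10⁻⁴ × 0.700) = 37.4 m/s
Converting: 37.4 m/s × 1.944 = 72.7 knots

72.7 knots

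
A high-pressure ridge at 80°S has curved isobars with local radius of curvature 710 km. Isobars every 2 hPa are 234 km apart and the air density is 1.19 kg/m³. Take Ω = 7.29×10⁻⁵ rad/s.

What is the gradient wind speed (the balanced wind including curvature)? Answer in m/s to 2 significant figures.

5.3 m/s

Coriolis parameter at 80°S:
f = 2Ω sin φ = 2 × 7.29×10⁻⁵ × sin 80° = 1.44×10⁻⁴ s⁻¹
Pressure gradient: |∂P/∂n| = 200 Pa / 234000 m = 8.55×10⁻⁴ Pa/m
Geostrophic speed: V_g = |∂P/∂n|/(fρ) = 8.55×10⁻⁴/(1.44×10⁻⁴ × 1.19) = 5.00 m/s
Around a high, pressure-gradient force acts outward with centrifugal, so Coriolis balances both:
fV = (1/ρ)|∂P/∂n| + V²/R  →  V² − fR·V + fR·V_g = 0
With fR = 1.44×10⁻⁴ × 710×10³ m = 102 m/s:
V = [fR − √((fR)² − 4 fR V_g)]/2 = [102 − √(102² − 4×102×5)]/2 = 5.28 m/s
Supergeostrophic (V > V_g = 5 m/s), as expected around a high.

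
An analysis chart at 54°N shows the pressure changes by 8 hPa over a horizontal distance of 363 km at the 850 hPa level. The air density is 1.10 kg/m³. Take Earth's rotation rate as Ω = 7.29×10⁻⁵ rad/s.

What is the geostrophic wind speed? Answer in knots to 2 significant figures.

Coriolis parameter at 54°N:
f = 2Ω sin φ = 2 × 7.29×10⁻⁵ × sin 54° = 1.18×10⁻⁴ s⁻¹
Pressure gradient: |∂P/∂n| = 800 Pa / 363000 m = 2.20×10⁻³ Pa/m
Geostrophic balance (pressure-gradient force = Coriolis force):
V_g = (1/(fρ)) |∂P/∂n| = 2.20×10⁻³ / (1.18×10⁻⁴ × 1.10) = 17.0 m/s
Converting: 17.0 m/s × 1.944 = 33 knots

33 knots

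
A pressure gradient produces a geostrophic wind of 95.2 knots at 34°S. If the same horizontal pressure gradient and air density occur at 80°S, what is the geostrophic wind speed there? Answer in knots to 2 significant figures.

54 knots

With the same pressure gradient and density, V_g ∝ 1/f ∝ 1/sin φ.
V₂ = V₁ · sin φ₁ / sin φ₂ = 95.2 × sin 34° / sin 80°
V₂ = 95.2 × 0.5592/0.9848 = 54 knots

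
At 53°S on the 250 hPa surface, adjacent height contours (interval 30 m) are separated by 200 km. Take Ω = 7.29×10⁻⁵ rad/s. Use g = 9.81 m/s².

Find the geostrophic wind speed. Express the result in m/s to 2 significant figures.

13 m/s

Coriolis parameter at 53°S:
f = 2Ω sin φ = 2 × 7.29×10⁻⁵ × sin 53° = 1.16×10⁻⁴ s⁻¹
Height gradient: |∂Z/∂n| = 30 m / 200000 m = 1.50×10⁻⁴
On a pressure surface, geostrophic balance gives V_g = (g/f)|∂Z/∂n|:
V_g = 9.81 × 1.50×10⁻⁴ / 1.16×10⁻⁴ = 12.6 m/s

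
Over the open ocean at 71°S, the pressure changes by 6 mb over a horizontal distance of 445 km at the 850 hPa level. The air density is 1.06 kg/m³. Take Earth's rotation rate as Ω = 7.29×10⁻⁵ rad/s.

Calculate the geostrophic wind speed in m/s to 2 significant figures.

Coriolis parameter at 71°S:
f = 2Ω sin φ = 2 × 7.29×10⁻⁵ × sin 71° = 1.38×10⁻⁴ s⁻¹
Pressure gradient: |∂P/∂n| = 600 Pa / 445000 m = 1.35×10⁻³ Pa/m
Geostrophic balance (pressure-gradient force = Coriolis force):
V_g = (1/(fρ)) |∂P/∂n| = 1.35×10⁻³ / (1.38×10⁻⁴ × 1.06) = 9.23 m/s

9.2 m/s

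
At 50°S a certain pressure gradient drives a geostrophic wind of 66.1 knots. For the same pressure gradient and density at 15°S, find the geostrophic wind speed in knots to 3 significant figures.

With the same pressure gradient and density, V_g ∝ 1/f ∝ 1/sin φ.
V₂ = V₁ · sin φ₁ / sin φ₂ = 66.1 × sin 50° / sin 15°
V₂ = 66.1 × 0.7660/0.2588 = 196 knots

196 knots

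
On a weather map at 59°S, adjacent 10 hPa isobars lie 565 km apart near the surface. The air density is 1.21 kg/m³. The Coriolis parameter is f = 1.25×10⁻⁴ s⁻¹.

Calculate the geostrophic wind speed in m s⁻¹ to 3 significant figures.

11.7 m s⁻¹

Pressure gradient: |∂P/∂n| = 1000 Pa / 565000 m = 1.77×10⁻³ Pa/m
Geostrophic balance (pressure-gradient force = Coriolis force):
V_g = (1/(fρ)) |∂P/∂n| = 1.77×10⁻³ / (1.25×10⁻⁴ × 1.21) = 11.7 m/s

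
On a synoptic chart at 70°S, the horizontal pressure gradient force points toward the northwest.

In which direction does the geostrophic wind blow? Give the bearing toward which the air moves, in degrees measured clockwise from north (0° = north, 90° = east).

225°

The pressure-gradient force points toward the northwest (bearing 315°).
Geostrophic balance: in the Southern Hemisphere the Coriolis force deflects motion to the left, so the geostrophic wind blows 90° to the left of the pressure-gradient force (low pressure on the right).
Rotating 315° by 90° counterclockwise gives 225° — the wind blows toward the southwest.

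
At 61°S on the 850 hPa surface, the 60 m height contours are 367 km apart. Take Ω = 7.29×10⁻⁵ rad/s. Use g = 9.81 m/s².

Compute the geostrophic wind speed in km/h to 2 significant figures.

45 km/h

Coriolis parameter at 61°S:
f = 2Ω sin φ = 2 × 7.29×10⁻⁵ × sin 61° = 1.28×10⁻⁴ s⁻¹
Height gradient: |∂Z/∂n| = 60 m / 367000 m = 1.63×10⁻⁴
On a pressure surface, geostrophic balance gives V_g = (g/f)|∂Z/∂n|:
V_g = 9.81 × 1.63×10⁻⁴ / 1.28×10⁻⁴ = 12.6 m/s
Converting: 12.6 m/s × 3.6 = 45 km/h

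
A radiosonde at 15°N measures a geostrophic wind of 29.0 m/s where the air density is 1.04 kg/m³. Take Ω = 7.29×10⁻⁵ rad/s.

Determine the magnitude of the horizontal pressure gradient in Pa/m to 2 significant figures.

Coriolis parameter at 15°N:
f = 2Ω sin φ = 2 × 7.29×10⁻⁵ × sin 15° = 3.77×10⁻⁵ s⁻¹
Geostrophic balance rearranged: |∂P/∂n| = f ρ V_g
|∂P/∂n| = 3.77×10⁻⁵ × 1.04 × 29.0 = 1.14×10⁻³ Pa/m

1.1×10⁻³ Pa/m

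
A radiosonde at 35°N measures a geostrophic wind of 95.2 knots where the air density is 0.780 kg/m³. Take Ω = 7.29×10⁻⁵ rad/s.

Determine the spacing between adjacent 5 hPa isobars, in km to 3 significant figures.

157 km

Coriolis parameter at 35°N:
f = 2Ω sin φ = 2 × 7.29×10⁻⁵ × sin 35° = 8.36×10⁻⁵ s⁻¹
Wind speed in SI: 95.2 knots = 49.0 m/s
Geostrophic balance rearranged: |∂P/∂n| = f ρ V_g
|∂P/∂n| = 8.36×10⁻⁵ × 0.780 × 49.0 = 3.19×10⁻³ Pa/m
Isobar spacing: Δn = ΔP/|∂P/∂n| = 500 Pa / 3.19×10⁻³ Pa/m = 156513 m ≈ 157 km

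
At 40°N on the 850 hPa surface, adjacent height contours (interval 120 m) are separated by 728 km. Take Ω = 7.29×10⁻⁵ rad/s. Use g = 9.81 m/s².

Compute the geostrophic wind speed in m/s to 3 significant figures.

Coriolis parameter at 40°N:
f = 2Ω sin φ = 2 × 7.29×10⁻⁵ × sin 40° = 9.37×10⁻⁵ s⁻¹
Height gradient: |∂Z/∂n| = 120 m / 728000 m = 1.65×10⁻⁴
On a pressure surface, geostrophic balance gives V_g = (g/f)|∂Z/∂n|:
V_g = 9.81 × 1.65×10⁻⁴ / 9.37×10⁻⁵ = 17.3 m/s

17.3 m/s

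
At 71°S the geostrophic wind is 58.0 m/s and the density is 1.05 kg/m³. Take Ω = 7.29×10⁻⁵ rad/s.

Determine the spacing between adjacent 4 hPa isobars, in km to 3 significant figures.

Coriolis parameter at 71°S:
f = 2Ω sin φ = 2 × 7.29×10⁻⁵ × sin 71° = 1.38×10⁻⁴ s⁻¹
Geostrophic balance rearranged: |∂P/∂n| = f ρ V_g
|∂P/∂n| = 1.38×10⁻⁴ × 1.05 × 58.0 = 8.40×10⁻³ Pa/m
Isobar spacing: Δn = ΔP/|∂P/∂n| = 400 Pa / 8.40×10⁻³ Pa/m = 47645 m ≈ 47.6 km

47.6 km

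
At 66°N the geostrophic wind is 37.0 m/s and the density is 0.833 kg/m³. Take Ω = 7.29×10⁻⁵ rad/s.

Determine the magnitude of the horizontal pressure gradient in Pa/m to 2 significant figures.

Coriolis parameter at 66°N:
f = 2Ω sin φ = 2 × 7.29×10⁻⁵ × sin 66° = 1.33×10⁻⁴ s⁻¹
Geostrophic balance rearranged: |∂P/∂n| = f ρ V_g
|∂P/∂n| = 1.33×10⁻⁴ × 0.833 × 37.0 = 4.11×10⁻³ Pa/m

4.1×10⁻³ Pa/m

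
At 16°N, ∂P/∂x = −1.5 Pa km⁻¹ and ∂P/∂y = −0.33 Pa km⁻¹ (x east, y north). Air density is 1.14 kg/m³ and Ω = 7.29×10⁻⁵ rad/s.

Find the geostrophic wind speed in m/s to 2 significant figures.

34 m/s

Coriolis parameter at 16°N:
f = 2Ω sin φ = 2 × 7.29×10⁻⁵ × sin 16° = 4.02×10⁻⁵ s⁻¹
Component geostrophic relations (x east, y north):
u_g = −(1/(fρ)) ∂P/∂y,  v_g = (1/(fρ)) ∂P/∂x
u_g = −(−0.33×10⁻³)/(4.02×10⁻⁵ × 1.14) = 7.20 m/s;  v_g = (−1.5×10⁻³)/(4.02×10⁻⁵ × 1.14) = −32.7 m/s
|V_g| = √(u_g² + v_g²) = 33.5 m/s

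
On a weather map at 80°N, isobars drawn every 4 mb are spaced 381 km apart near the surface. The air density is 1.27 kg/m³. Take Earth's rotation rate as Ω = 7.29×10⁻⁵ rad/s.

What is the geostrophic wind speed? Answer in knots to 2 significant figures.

Coriolis parameter at 80°N:
f = 2Ω sin φ = 2 × 7.29×10⁻⁵ × sin 80° = 1.44×10⁻⁴ s⁻¹
Pressure gradient: |∂P/∂n| = 400 Pa / 381000 m = 1.05×10⁻³ Pa/m
Geostrophic balance (pressure-gradient force = Coriolis force):
V_g = (1/(fρ)) |∂P/∂n| = 1.05×10⁻³ / (1.44×10⁻⁴ × 1.27) = 5.76 m/s
Converting: 5.76 m/s × 1.944 = 11 knots

11 knots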